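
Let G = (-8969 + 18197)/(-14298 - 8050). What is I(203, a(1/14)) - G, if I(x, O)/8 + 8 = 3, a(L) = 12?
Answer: -221173/5587 ≈ -39.587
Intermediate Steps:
I(x, O) = -40 (I(x, O) = -64 + 8*3 = -64 + 24 = -40)
G = -2307/5587 (G = 9228/(-22348) = 9228*(-1/22348) = -2307/5587 ≈ -0.41292)
I(203, a(1/14)) - G = -40 - 1*(-2307/5587) = -40 + 2307/5587 = -221173/5587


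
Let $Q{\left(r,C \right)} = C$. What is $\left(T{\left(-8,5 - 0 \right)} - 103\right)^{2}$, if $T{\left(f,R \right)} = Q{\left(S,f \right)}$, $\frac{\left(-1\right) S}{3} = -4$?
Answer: $12321$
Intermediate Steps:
$S = 12$ ($S = \left(-3\right) \left(-4\right) = 12$)
$T{\left(f,R \right)} = f$
$\left(T{\left(-8,5 - 0 \right)} - 103\right)^{2} = \left(-8 - 103\right)^{2} = \left(-111\right)^{2} = 12321$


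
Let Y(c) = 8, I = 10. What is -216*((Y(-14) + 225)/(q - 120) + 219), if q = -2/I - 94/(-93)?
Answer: -2598327072/55423 ≈ -46882.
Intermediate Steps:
q = 377/465 (q = -2/10 - 94/(-93) = -2*⅒ - 94*(-1/93) = -⅕ + 94/93 = 377/465 ≈ 0.81075)
-216*((Y(-14) + 225)/(q - 120) + 219) = -216*((8 + 225)/(377/465 - 120) + 219) = -216*(233/(-55423/465) + 219) = -216*(233*(-465/55423) + 219) = -216*(-108345/55423 + 219) = -216*12029292/55423 = -2598327072/55423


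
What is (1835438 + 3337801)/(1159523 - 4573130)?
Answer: -1724413/1137869 ≈ -1.5155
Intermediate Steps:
(1835438 + 3337801)/(1159523 - 4573130) = 5173239/(-3413607) = 5173239*(-1/3413607) = -1724413/1137869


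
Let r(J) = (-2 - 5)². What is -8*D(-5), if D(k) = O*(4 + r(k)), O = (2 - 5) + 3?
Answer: 0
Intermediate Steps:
r(J) = 49 (r(J) = (-7)² = 49)
O = 0 (O = -3 + 3 = 0)
D(k) = 0 (D(k) = 0*(4 + 49) = 0*53 = 0)
-8*D(-5) = -8*0 = 0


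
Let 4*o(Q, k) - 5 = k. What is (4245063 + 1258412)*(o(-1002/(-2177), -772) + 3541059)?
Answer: 77948297554775/4 ≈ 1.9487e+13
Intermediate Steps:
o(Q, k) = 5/4 + k/4
(4245063 + 1258412)*(o(-1002/(-2177), -772) + 3541059) = (4245063 + 1258412)*((5/4 + (¼)*(-772)) + 3541059) = 5503475*((5/4 - 193) + 3541059) = 5503475*(-767/4 + 3541059) = 5503475*(14163469/4) = 77948297554775/4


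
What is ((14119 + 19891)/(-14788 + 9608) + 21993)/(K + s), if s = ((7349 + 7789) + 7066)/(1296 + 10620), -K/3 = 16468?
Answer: -33927750567/76233523870 ≈ -0.44505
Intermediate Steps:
K = -49404 (K = -3*16468 = -49404)
s = 5551/2979 (s = (15138 + 7066)/11916 = 22204*(1/11916) = 5551/2979 ≈ 1.8634)
((14119 + 19891)/(-14788 + 9608) + 21993)/(K + s) = ((14119 + 19891)/(-14788 + 9608) + 21993)/(-49404 + 5551/2979) = (34010/(-5180) + 21993)/(-147168965/2979) = (34010*(-1/5180) + 21993)*(-2979/147168965) = (-3401/518 + 21993)*(-2979/147168965) = (11388973/518)*(-2979/147168965) = -33927750567/76233523870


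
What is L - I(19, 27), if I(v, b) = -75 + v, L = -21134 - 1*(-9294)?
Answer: -11784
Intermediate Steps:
L = -11840 (L = -21134 + 9294 = -11840)
L - I(19, 27) = -11840 - (-75 + 19) = -11840 - 1*(-56) = -11840 + 56 = -11784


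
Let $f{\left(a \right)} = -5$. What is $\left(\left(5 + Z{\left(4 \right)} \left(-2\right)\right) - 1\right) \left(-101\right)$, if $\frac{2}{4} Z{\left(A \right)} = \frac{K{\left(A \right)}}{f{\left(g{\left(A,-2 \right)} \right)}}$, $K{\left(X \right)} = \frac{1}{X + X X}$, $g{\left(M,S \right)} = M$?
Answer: $- \frac{10201}{25} \approx -408.04$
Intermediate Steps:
$K{\left(X \right)} = \frac{1}{X + X^{2}}$
$Z{\left(A \right)} = - \frac{2}{5 A \left(1 + A\right)}$ ($Z{\left(A \right)} = 2 \frac{\frac{1}{A} \frac{1}{1 + A}}{-5} = 2 \frac{1}{A \left(1 + A\right)} \left(- \frac{1}{5}\right) = 2 \left(- \frac{1}{5 A \left(1 + A\right)}\right) = - \frac{2}{5 A \left(1 + A\right)}$)
$\left(\left(5 + Z{\left(4 \right)} \left(-2\right)\right) - 1\right) \left(-101\right) = \left(\left(5 + - \frac{2}{5 \cdot 4 \left(1 + 4\right)} \left(-2\right)\right) - 1\right) \left(-101\right) = \left(\left(5 + \left(- \frac{2}{5}\right) \frac{1}{4} \cdot \frac{1}{5} \left(-2\right)\right) - 1\right) \left(-101\right) = \left(\left(5 - - \frac{1}{25}\right) - 1\right) \left(-101\right) = \left(\left(5 + \frac{1}{25}\right) - 1\right) \left(-101\right) = \left(\frac{126}{25} - 1\right) \left(-101\right) = \frac{101}{25} \left(-101\right) = - \frac{10201}{25}$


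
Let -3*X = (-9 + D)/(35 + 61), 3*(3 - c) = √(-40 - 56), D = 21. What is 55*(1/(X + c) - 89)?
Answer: -10931371/2237 + 8448*I*√6/2237 ≈ -4886.6 + 9.2505*I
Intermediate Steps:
c = 3 - 4*I*√6/3 (c = 3 - √(-40 - 56)/3 = 3 - 4*I*√6/3 ≈ 3.0 - 3.266*I)
X = -1/24 (X = -(-9 + 21)/(3*(35 + 61)) = -4/96 = -⅓*⅛ = -1/24 ≈ -0.041667)
55*(1/(X + c) - 89) = 55*(1/(-1/24 + (3 - 4*I*√6/3)) - 89) = 55*(1/(71/24 - 4*I*√6/3) - 89) = 55*(-89 + 1/(71/24 - 4*I*√6/3)) = -4895 + 55/(71/24 - 4*I*√6/3)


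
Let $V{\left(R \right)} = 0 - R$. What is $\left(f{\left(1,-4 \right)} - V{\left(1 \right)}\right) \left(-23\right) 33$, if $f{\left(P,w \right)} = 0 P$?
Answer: $-759$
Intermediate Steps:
$V{\left(R \right)} = - R$
$f{\left(P,w \right)} = 0$
$\left(f{\left(1,-4 \right)} - V{\left(1 \right)}\right) \left(-23\right) 33 = \left(0 - \left(-1\right) 1\right) \left(-23\right) 33 = \left(0 - -1\right) \left(-23\right) 33 = \left(0 + 1\right) \left(-23\right) 33 = 1 \left(-23\right) 33 = \left(-23\right) 33 = -759$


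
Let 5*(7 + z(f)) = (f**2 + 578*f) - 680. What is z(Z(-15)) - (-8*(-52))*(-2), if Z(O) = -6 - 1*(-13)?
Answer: 1508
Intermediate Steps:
Z(O) = 7 (Z(O) = -6 + 13 = 7)
z(f) = -143 + f**2/5 + 578*f/5 (z(f) = -7 + ((f**2 + 578*f) - 680)/5 = -7 + (-680 + f**2 + 578*f)/5 = -7 + (-136 + f**2/5 + 578*f/5) = -143 + f**2/5 + 578*f/5)
z(Z(-15)) - (-8*(-52))*(-2) = (-143 + (1/5)*7**2 + (578/5)*7) - (-8*(-52))*(-2) = (-143 + (1/5)*49 + 4046/5) - 416*(-2) = (-143 + 49/5 + 4046/5) - 1*(-832) = 676 + 832 = 1508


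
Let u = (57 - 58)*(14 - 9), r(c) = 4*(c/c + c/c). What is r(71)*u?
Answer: -40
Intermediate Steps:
r(c) = 8 (r(c) = 4*(1 + 1) = 4*2 = 8)
u = -5 (u = -1*5 = -5)
r(71)*u = 8*(-5) = -40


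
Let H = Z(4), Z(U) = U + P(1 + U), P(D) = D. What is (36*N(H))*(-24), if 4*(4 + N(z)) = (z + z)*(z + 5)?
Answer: -50976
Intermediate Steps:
Z(U) = 1 + 2*U (Z(U) = U + (1 + U) = 1 + 2*U)
H = 9 (H = 1 + 2*4 = 1 + 8 = 9)
N(z) = -4 + z*(5 + z)/2 (N(z) = -4 + ((z + z)*(z + 5))/4 = -4 + ((2*z)*(5 + z))/4 = -4 + (2*z*(5 + z))/4 = -4 + z*(5 + z)/2)
(36*N(H))*(-24) = (36*(-4 + (1/2)*9**2 + (5/2)*9))*(-24) = (36*(-4 + (1/2)*81 + 45/2))*(-24) = (36*(-4 + 81/2 + 45/2))*(-24) = (36*59)*(-24) = 2124*(-24) = -50976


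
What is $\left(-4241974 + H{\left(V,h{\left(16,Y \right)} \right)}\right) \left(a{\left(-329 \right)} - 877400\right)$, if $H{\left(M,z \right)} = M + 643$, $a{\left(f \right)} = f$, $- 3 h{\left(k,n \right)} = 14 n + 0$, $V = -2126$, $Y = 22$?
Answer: $3724605269153$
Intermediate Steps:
$h{\left(k,n \right)} = - \frac{14 n}{3}$ ($h{\left(k,n \right)} = - \frac{14 n + 0}{3} = - \frac{14 n}{3}$)
$H{\left(M,z \right)} = 643 + M$
$\left(-4241974 + H{\left(V,h{\left(16,Y \right)} \right)}\right) \left(a{\left(-329 \right)} - 877400\right) = \left(-4241974 + \left(643 - 2126\right)\right) \left(-329 - 877400\right) = \left(-4241974 - 1483\right) \left(-877729\right) = \left(-4243457\right) \left(-877729\right) = 3724605269153$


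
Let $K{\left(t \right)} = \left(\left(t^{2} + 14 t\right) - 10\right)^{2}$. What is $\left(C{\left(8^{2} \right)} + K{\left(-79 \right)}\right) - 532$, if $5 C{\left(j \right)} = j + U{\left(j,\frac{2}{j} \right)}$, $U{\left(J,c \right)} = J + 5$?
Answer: $\frac{131325598}{5} \approx 2.6265 \cdot 10^{7}$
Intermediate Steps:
$U{\left(J,c \right)} = 5 + J$
$K{\left(t \right)} = \left(-10 + t^{2} + 14 t\right)^{2}$
$C{\left(j \right)} = 1 + \frac{2 j}{5}$ ($C{\left(j \right)} = \frac{j + \left(5 + j\right)}{5} = \frac{5 + 2 j}{5} = 1 + \frac{2 j}{5}$)
$\left(C{\left(8^{2} \right)} + K{\left(-79 \right)}\right) - 532 = \left(\left(1 + \frac{2 \cdot 8^{2}}{5}\right) + \left(-10 + \left(-79\right)^{2} + 14 \left(-79\right)\right)^{2}\right) - 532 = \left(\left(1 + \frac{2}{5} \cdot 64\right) + \left(-10 + 6241 - 1106\right)^{2}\right) - 532 = \left(\left(1 + \frac{128}{5}\right) + 5125^{2}\right) - 532 = \left(\frac{133}{5} + 26265625\right) - 532 = \frac{131328258}{5} - 532 = \frac{131325598}{5}$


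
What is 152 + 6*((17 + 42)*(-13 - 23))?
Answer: -12592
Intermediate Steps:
152 + 6*((17 + 42)*(-13 - 23)) = 152 + 6*(59*(-36)) = 152 + 6*(-2124) = 152 - 12744 = -12592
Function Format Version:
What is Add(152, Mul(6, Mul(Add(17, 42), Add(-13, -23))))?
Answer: -12592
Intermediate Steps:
Add(152, Mul(6, Mul(Add(17, 42), Add(-13, -23)))) = Add(152, Mul(6, Mul(59, -36))) = Add(152, Mul(6, -2124)) = Add(152, -12744) = -12592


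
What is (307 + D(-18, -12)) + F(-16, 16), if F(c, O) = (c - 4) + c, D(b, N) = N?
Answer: 259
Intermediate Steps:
F(c, O) = -4 + 2*c (F(c, O) = (-4 + c) + c = -4 + 2*c)
(307 + D(-18, -12)) + F(-16, 16) = (307 - 12) + (-4 + 2*(-16)) = 295 + (-4 - 32) = 295 - 36 = 259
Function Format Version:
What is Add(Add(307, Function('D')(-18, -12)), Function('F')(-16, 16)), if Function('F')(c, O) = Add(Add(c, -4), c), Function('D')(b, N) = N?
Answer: 259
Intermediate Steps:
Function('F')(c, O) = Add(-4, Mul(2, c)) (Function('F')(c, O) = Add(Add(-4, c), c) = Add(-4, Mul(2, c)))
Add(Add(307, Function('D')(-18, -12)), Function('F')(-16, 16)) = Add(Add(307, -12), Add(-4, Mul(2, -16))) = Add(295, Add(-4, -32)) = Add(295, -36) = 259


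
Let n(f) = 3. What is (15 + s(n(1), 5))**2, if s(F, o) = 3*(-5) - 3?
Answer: 9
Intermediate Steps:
s(F, o) = -18 (s(F, o) = -15 - 3 = -18)
(15 + s(n(1), 5))**2 = (15 - 18)**2 = (-3)**2 = 9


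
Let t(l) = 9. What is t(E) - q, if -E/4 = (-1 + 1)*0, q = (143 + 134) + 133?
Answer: -401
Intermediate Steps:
q = 410 (q = 277 + 133 = 410)
E = 0 (E = -4*(-1 + 1)*0 = -0*0 = -4*0 = 0)
t(E) - q = 9 - 1*410 = 9 - 410 = -401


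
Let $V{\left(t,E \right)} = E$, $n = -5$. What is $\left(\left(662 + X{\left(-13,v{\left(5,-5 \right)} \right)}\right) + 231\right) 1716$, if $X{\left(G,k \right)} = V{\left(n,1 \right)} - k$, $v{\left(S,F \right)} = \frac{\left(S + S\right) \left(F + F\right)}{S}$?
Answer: $1568424$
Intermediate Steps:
$v{\left(S,F \right)} = 4 F$ ($v{\left(S,F \right)} = \frac{2 S 2 F}{S} = \frac{4 F S}{S} = 4 F$)
$X{\left(G,k \right)} = 1 - k$
$\left(\left(662 + X{\left(-13,v{\left(5,-5 \right)} \right)}\right) + 231\right) 1716 = \left(\left(662 - \left(-1 + 4 \left(-5\right)\right)\right) + 231\right) 1716 = \left(\left(662 + \left(1 - -20\right)\right) + 231\right) 1716 = \left(\left(662 + \left(1 + 20\right)\right) + 231\right) 1716 = \left(\left(662 + 21\right) + 231\right) 1716 = \left(683 + 231\right) 1716 = 914 \cdot 1716 = 1568424$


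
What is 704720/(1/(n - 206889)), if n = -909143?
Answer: -786490071040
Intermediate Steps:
704720/(1/(n - 206889)) = 704720/(1/(-909143 - 206889)) = 704720/(1/(-1116032)) = 704720/(-1/1116032) = 704720*(-1116032) = -786490071040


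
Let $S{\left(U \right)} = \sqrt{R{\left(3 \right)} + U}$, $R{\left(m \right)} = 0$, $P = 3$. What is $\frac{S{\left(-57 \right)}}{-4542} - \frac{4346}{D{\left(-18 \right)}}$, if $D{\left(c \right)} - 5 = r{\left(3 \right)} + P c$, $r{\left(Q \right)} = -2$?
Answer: $\frac{4346}{51} - \frac{i \sqrt{57}}{4542} \approx 85.216 - 0.0016622 i$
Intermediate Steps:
$D{\left(c \right)} = 3 + 3 c$ ($D{\left(c \right)} = 5 + \left(-2 + 3 c\right) = 3 + 3 c$)
$S{\left(U \right)} = \sqrt{U}$ ($S{\left(U \right)} = \sqrt{0 + U} = \sqrt{U}$)
$\frac{S{\left(-57 \right)}}{-4542} - \frac{4346}{D{\left(-18 \right)}} = \frac{\sqrt{-57}}{-4542} - \frac{4346}{3 + 3 \left(-18\right)} = i \sqrt{57} \left(- \frac{1}{4542}\right) - \frac{4346}{3 - 54} = - \frac{i \sqrt{57}}{4542} - \frac{4346}{-51} = - \frac{i \sqrt{57}}{4542} - - \frac{4346}{51} = - \frac{i \sqrt{57}}{4542} + \frac{4346}{51} = \frac{4346}{51} - \frac{i \sqrt{57}}{4542}$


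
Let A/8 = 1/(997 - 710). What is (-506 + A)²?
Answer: 21087105796/82369 ≈ 2.5601e+5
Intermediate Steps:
A = 8/287 (A = 8/(997 - 710) = 8/287 ≈ 0.027875)
(-506 + A)² = (-506 + 8/287)² = (-145214/287)² = 21087105796/82369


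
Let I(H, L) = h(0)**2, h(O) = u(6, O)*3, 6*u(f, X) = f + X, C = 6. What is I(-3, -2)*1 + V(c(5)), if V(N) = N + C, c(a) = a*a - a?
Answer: 35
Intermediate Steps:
u(f, X) = X/6 + f/6 (u(f, X) = (f + X)/6 = (X + f)/6 = X/6 + f/6)
h(O) = 3 + O/2 (h(O) = (O/6 + (1/6)*6)*3 = (O/6 + 1)*3 = (1 + O/6)*3 = 3 + O/2)
I(H, L) = 9 (I(H, L) = (3 + (1/2)*0)**2 = (3 + 0)**2 = 3**2 = 9)
c(a) = a**2 - a
V(N) = 6 + N (V(N) = N + 6 = 6 + N)
I(-3, -2)*1 + V(c(5)) = 9*1 + (6 + 5*(-1 + 5)) = 9 + (6 + 5*4) = 9 + (6 + 20) = 9 + 26 = 35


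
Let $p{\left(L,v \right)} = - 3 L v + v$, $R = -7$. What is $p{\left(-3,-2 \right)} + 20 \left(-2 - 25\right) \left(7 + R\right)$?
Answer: $-20$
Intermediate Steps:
$p{\left(L,v \right)} = v - 3 L v$ ($p{\left(L,v \right)} = - 3 L v + v = v - 3 L v$)
$p{\left(-3,-2 \right)} + 20 \left(-2 - 25\right) \left(7 + R\right) = - 2 \left(1 - -9\right) + 20 \left(-2 - 25\right) \left(7 - 7\right) = - 2 \left(1 + 9\right) + 20 \left(\left(-27\right) 0\right) = \left(-2\right) 10 + 20 \cdot 0 = -20 + 0 = -20$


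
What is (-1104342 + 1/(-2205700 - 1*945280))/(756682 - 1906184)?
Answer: 3479759555161/3622057811960 ≈ 0.96071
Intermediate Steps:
(-1104342 + 1/(-2205700 - 1*945280))/(756682 - 1906184) = (-1104342 + 1/(-2205700 - 945280))/(-1149502) = (-1104342 + 1/(-3150980))*(-1/1149502) = (-1104342 - 1/3150980)*(-1/1149502) = -3479759555161/3150980*(-1/1149502) = 3479759555161/3622057811960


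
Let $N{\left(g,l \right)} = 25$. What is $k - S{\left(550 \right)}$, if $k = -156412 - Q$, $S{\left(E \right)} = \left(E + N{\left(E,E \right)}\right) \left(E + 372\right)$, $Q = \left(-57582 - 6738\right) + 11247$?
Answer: $-633489$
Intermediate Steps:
$Q = -53073$ ($Q = -64320 + 11247 = -53073$)
$S{\left(E \right)} = \left(25 + E\right) \left(372 + E\right)$ ($S{\left(E \right)} = \left(E + 25\right) \left(E + 372\right) = \left(25 + E\right) \left(372 + E\right)$)
$k = -103339$ ($k = -156412 - -53073 = -156412 + 53073 = -103339$)
$k - S{\left(550 \right)} = -103339 - \left(9300 + 550^{2} + 397 \cdot 550\right) = -103339 - \left(9300 + 302500 + 218350\right) = -103339 - 530150 = -633489$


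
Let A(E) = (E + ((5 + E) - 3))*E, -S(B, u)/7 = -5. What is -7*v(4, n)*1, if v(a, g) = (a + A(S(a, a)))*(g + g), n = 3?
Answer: -106008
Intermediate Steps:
S(B, u) = 35 (S(B, u) = -7*(-5) = 35)
A(E) = E*(2 + 2*E) (A(E) = (E + (2 + E))*E = (2 + 2*E)*E = E*(2 + 2*E))
v(a, g) = 2*g*(2520 + a) (v(a, g) = (a + 2*35*(1 + 35))*(g + g) = (a + 2*35*36)*(2*g) = (a + 2520)*(2*g) = (2520 + a)*(2*g) = 2*g*(2520 + a))
-7*v(4, n)*1 = -14*3*(2520 + 4)*1 = -14*3*2524*1 = -7*15144*1 = -106008*1 = -106008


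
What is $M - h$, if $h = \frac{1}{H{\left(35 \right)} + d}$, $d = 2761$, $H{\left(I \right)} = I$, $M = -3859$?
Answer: $- \frac{10789765}{2796} \approx -3859.0$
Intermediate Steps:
$h = \frac{1}{2796}$ ($h = \frac{1}{35 + 2761} = \frac{1}{2796} \approx 0.00035765$)
$M - h = -3859 - \frac{1}{2796} = - \frac{10789765}{2796}$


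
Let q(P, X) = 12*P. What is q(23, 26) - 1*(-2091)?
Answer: 2367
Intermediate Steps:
q(23, 26) - 1*(-2091) = 12*23 - 1*(-2091) = 276 + 2091 = 2367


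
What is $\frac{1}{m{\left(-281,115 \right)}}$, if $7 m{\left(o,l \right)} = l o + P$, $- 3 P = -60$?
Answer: $- \frac{7}{32295} \approx -0.00021675$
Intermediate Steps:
$P = 20$ ($P = \left(- \frac{1}{3}\right) \left(-60\right) = 20$)
$m{\left(o,l \right)} = \frac{20}{7} + \frac{l o}{7}$ ($m{\left(o,l \right)} = \frac{l o + 20}{7} = \frac{20 + l o}{7} = \frac{20}{7} + \frac{l o}{7}$)
$\frac{1}{m{\left(-281,115 \right)}} = \frac{1}{\frac{20}{7} + \frac{1}{7} \cdot 115 \left(-281\right)} = \frac{1}{\frac{20}{7} - \frac{32315}{7}} = \frac{1}{- \frac{32295}{7}} = - \frac{7}{32295}$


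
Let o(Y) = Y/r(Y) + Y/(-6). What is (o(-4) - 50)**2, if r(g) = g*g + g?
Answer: 22201/9 ≈ 2466.8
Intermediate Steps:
r(g) = g + g**2 (r(g) = g**2 + g = g + g**2)
o(Y) = 1/(1 + Y) - Y/6 (o(Y) = Y/((Y*(1 + Y))) + Y/(-6) = Y*(1/(Y*(1 + Y))) + Y*(-1/6) = 1/(1 + Y) - Y/6)
(o(-4) - 50)**2 = ((6 - 1*(-4)*(1 - 4))/(6*(1 - 4)) - 50)**2 = ((1/6)*(6 - 1*(-4)*(-3))/(-3) - 50)**2 = ((1/6)*(-1/3)*(6 - 12) - 50)**2 = ((1/6)*(-1/3)*(-6) - 50)**2 = (1/3 - 50)**2 = (-149/3)**2 = 22201/9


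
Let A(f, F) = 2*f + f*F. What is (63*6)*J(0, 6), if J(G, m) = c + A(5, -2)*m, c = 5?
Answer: 1890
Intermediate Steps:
A(f, F) = 2*f + F*f
J(G, m) = 5 (J(G, m) = 5 + (5*(2 - 2))*m = 5 + (5*0)*m = 5 + 0*m = 5 + 0 = 5)
(63*6)*J(0, 6) = (63*6)*5 = 378*5 = 1890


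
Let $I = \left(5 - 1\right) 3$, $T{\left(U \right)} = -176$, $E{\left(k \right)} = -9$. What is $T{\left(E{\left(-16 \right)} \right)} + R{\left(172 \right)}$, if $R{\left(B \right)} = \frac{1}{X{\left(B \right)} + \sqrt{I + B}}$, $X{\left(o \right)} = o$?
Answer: $- \frac{1293557}{7350} - \frac{\sqrt{46}}{14700} \approx -175.99$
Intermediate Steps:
$I = 12$ ($I = 4 \cdot 3 = 12$)
$R{\left(B \right)} = \frac{1}{B + \sqrt{12 + B}}$
$T{\left(E{\left(-16 \right)} \right)} + R{\left(172 \right)} = -176 + \frac{1}{172 + \sqrt{12 + 172}} = -176 + \frac{1}{172 + \sqrt{184}} = -176 + \frac{1}{172 + 2 \sqrt{46}}$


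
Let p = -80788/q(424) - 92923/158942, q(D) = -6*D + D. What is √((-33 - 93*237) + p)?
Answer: I*√9773525937272657910/21059815 ≈ 148.45*I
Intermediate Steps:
q(D) = -5*D
p = 790225596/21059815 (p = -80788/((-5*424)) - 92923/158942 = -80788/(-2120) - 92923*1/158942 = -80788*(-1/2120) - 92923/158942 = 20197/530 - 92923/158942 = 790225596/21059815 ≈ 37.523)
√((-33 - 93*237) + p) = √((-33 - 93*237) + 790225596/21059815) = √((-33 - 22041) + 790225596/21059815) = √(-22074 + 790225596/21059815) = √(-464084130714/21059815) = I*√9773525937272657910/21059815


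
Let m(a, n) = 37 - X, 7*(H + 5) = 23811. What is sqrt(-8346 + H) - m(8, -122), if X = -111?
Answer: -148 + I*sqrt(242522)/7 ≈ -148.0 + 70.352*I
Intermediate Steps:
H = 23776/7 (H = -5 + (1/7)*23811 = -5 + 23811/7 = 23776/7 ≈ 3396.6)
m(a, n) = 148 (m(a, n) = 37 - 1*(-111) = 37 + 111 = 148)
sqrt(-8346 + H) - m(8, -122) = sqrt(-8346 + 23776/7) - 1*148 = sqrt(-34646/7) - 148 = I*sqrt(242522)/7 - 148 = -148 + I*sqrt(242522)/7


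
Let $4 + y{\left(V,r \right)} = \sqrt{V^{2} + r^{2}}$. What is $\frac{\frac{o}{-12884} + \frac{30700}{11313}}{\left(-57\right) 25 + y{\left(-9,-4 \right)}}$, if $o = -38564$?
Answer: $- \frac{297165312857}{74406750672312} - \frac{207953333 \sqrt{97}}{74406750672312} \approx -0.0040213$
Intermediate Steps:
$y{\left(V,r \right)} = -4 + \sqrt{V^{2} + r^{2}}$
$\frac{\frac{o}{-12884} + \frac{30700}{11313}}{\left(-57\right) 25 + y{\left(-9,-4 \right)}} = \frac{- \frac{38564}{-12884} + \frac{30700}{11313}}{\left(-57\right) 25 - \left(4 - \sqrt{\left(-9\right)^{2} + \left(-4\right)^{2}}\right)} = \frac{\left(-38564\right) \left(- \frac{1}{12884}\right) + 30700 \cdot \frac{1}{11313}}{-1425 - \left(4 - \sqrt{81 + 16}\right)} = \frac{\frac{9641}{3221} + \frac{30700}{11313}}{-1425 - \left(4 - \sqrt{97}\right)} = \frac{207953333}{36439173 \left(-1429 + \sqrt{97}\right)}$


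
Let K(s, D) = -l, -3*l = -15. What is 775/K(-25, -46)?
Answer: -155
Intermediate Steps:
l = 5 (l = -1/3*(-15) = 5)
K(s, D) = -5 (K(s, D) = -1*5 = -5)
775/K(-25, -46) = 775/(-5) = 775*(-1/5) = -155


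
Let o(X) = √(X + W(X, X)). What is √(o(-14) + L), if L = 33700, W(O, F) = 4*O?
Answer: √(33700 + I*√70) ≈ 183.58 + 0.023*I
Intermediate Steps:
o(X) = √5*√X (o(X) = √(X + 4*X) = √(5*X) = √5*√X)
√(o(-14) + L) = √(√5*√(-14) + 33700) = √(√5*(I*√14) + 33700) = √(I*√70 + 33700) = √(33700 + I*√70)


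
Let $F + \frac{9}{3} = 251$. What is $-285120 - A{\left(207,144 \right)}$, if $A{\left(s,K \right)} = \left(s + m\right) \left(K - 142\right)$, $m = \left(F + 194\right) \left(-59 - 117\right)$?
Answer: $-129950$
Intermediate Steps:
$F = 248$ ($F = -3 + 251 = 248$)
$m = -77792$ ($m = \left(248 + 194\right) \left(-59 - 117\right) = 442 \left(-176\right) = -77792$)
$A{\left(s,K \right)} = \left(-77792 + s\right) \left(-142 + K\right)$ ($A{\left(s,K \right)} = \left(s - 77792\right) \left(K - 142\right) = \left(-77792 + s\right) \left(-142 + K\right)$)
$-285120 - A{\left(207,144 \right)} = -285120 - \left(11046464 - 11202048 - 29394 + 144 \cdot 207\right) = -285120 - \left(11046464 - 11202048 - 29394 + 29808\right) = -285120 - -155170 = -285120 + 155170 = -129950$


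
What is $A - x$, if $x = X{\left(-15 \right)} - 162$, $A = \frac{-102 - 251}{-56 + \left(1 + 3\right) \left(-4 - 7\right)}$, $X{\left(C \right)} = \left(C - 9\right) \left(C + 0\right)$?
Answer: $- \frac{19447}{100} \approx -194.47$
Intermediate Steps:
$X{\left(C \right)} = C \left(-9 + C\right)$ ($X{\left(C \right)} = \left(-9 + C\right) C = C \left(-9 + C\right)$)
$A = \frac{353}{100}$ ($A = - \frac{353}{-56 + 4 \left(-11\right)} = - \frac{353}{-56 - 44} = - \frac{353}{-100} = \left(-353\right) \left(- \frac{1}{100}\right) = \frac{353}{100} \approx 3.53$)
$x = 198$ ($x = - 15 \left(-9 - 15\right) - 162 = \left(-15\right) \left(-24\right) - 162 = 360 - 162 = 198$)
$A - x = \frac{353}{100} - 198 = - \frac{19447}{100}$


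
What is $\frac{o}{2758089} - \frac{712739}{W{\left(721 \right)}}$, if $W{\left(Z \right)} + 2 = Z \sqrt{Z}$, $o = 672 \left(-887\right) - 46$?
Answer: $- \frac{25261868505868}{114860725809197} - \frac{513884819 \sqrt{721}}{374805357} \approx -37.035$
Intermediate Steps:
$o = -596110$ ($o = -596064 - 46 = -596110$)
$W{\left(Z \right)} = -2 + Z^{\frac{3}{2}}$ ($W{\left(Z \right)} = -2 + Z \sqrt{Z} = -2 + Z^{\frac{3}{2}}$)
$\frac{o}{2758089} - \frac{712739}{W{\left(721 \right)}} = - \frac{596110}{2758089} - \frac{712739}{-2 + 721^{\frac{3}{2}}} = \left(-596110\right) \frac{1}{2758089} - \frac{712739}{-2 + 721 \sqrt{721}} = - \frac{596110}{2758089} - \frac{712739}{-2 + 721 \sqrt{721}}$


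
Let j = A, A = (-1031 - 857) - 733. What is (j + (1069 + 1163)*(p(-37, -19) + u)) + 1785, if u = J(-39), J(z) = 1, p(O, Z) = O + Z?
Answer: -123596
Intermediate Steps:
u = 1
A = -2621 (A = -1888 - 733 = -2621)
j = -2621
(j + (1069 + 1163)*(p(-37, -19) + u)) + 1785 = (-2621 + (1069 + 1163)*((-37 - 19) + 1)) + 1785 = (-2621 + 2232*(-56 + 1)) + 1785 = (-2621 + 2232*(-55)) + 1785 = (-2621 - 122760) + 1785 = -125381 + 1785 = -123596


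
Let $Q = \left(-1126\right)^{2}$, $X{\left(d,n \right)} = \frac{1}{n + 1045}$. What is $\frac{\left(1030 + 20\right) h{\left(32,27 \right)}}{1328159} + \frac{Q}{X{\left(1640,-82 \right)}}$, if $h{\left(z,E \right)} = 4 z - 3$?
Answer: $\frac{231662158052106}{189737} \approx 1.221 \cdot 10^{9}$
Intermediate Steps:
$X{\left(d,n \right)} = \frac{1}{1045 + n}$
$Q = 1267876$
$h{\left(z,E \right)} = -3 + 4 z$
$\frac{\left(1030 + 20\right) h{\left(32,27 \right)}}{1328159} + \frac{Q}{X{\left(1640,-82 \right)}} = \frac{\left(1030 + 20\right) \left(-3 + 4 \cdot 32\right)}{1328159} + \frac{1267876}{\frac{1}{1045 - 82}} = 1050 \left(-3 + 128\right) \frac{1}{1328159} + \frac{1267876}{\frac{1}{963}} = 1050 \cdot 125 \cdot \frac{1}{1328159} + 1267876 \frac{1}{\frac{1}{963}} = 131250 \cdot \frac{1}{1328159} + 1267876 \cdot 963 = \frac{18750}{189737} + 1220964588 = \frac{231662158052106}{189737}$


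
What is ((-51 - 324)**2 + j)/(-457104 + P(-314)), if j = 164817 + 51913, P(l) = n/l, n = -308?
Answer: -56104735/71765174 ≈ -0.78178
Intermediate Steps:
P(l) = -308/l
j = 216730
((-51 - 324)**2 + j)/(-457104 + P(-314)) = ((-51 - 324)**2 + 216730)/(-457104 - 308/(-314)) = ((-375)**2 + 216730)/(-457104 - 308*(-1/314)) = (140625 + 216730)/(-457104 + 154/157) = 357355/(-71765174/157) = 357355*(-157/71765174) = -56104735/71765174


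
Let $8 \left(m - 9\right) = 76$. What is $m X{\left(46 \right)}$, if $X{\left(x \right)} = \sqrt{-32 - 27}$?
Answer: $\frac{37 i \sqrt{59}}{2} \approx 142.1 i$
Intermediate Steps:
$m = \frac{37}{2}$ ($m = 9 + \frac{1}{8} \cdot 76 = 9 + \frac{19}{2} = \frac{37}{2} \approx 18.5$)
$X{\left(x \right)} = i \sqrt{59}$ ($X{\left(x \right)} = \sqrt{-59} = i \sqrt{59}$)
$m X{\left(46 \right)} = \frac{37 i \sqrt{59}}{2}$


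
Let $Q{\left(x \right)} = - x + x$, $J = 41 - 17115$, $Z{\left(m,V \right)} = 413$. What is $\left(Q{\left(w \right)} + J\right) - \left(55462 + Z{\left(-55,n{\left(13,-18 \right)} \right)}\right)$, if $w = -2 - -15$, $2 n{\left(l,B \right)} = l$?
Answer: $-72949$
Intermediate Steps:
$n{\left(l,B \right)} = \frac{l}{2}$
$w = 13$ ($w = -2 + 15 = 13$)
$J = -17074$ ($J = 41 - 17115 = -17074$)
$Q{\left(x \right)} = 0$
$\left(Q{\left(w \right)} + J\right) - \left(55462 + Z{\left(-55,n{\left(13,-18 \right)} \right)}\right) = \left(0 - 17074\right) - 55875 = -17074 - 55875 = -72949$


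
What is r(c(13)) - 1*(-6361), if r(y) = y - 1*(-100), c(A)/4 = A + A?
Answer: 6565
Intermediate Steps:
c(A) = 8*A (c(A) = 4*(A + A) = 4*(2*A) = 8*A)
r(y) = 100 + y (r(y) = y + 100 = 100 + y)
r(c(13)) - 1*(-6361) = (100 + 8*13) - 1*(-6361) = (100 + 104) + 6361 = 204 + 6361 = 6565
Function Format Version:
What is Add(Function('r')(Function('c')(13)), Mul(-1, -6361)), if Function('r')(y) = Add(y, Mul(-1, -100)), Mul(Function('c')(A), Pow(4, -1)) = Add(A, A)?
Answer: 6565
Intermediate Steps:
Function('c')(A) = Mul(8, A) (Function('c')(A) = Mul(4, Add(A, A)) = Mul(4, Mul(2, A)) = Mul(8, A))
Function('r')(y) = Add(100, y) (Function('r')(y) = Add(y, 100) = Add(100, y))
Add(Function('r')(Function('c')(13)), Mul(-1, -6361)) = Add(Add(100, Mul(8, 13)), Mul(-1, -6361)) = Add(Add(100, 104), 6361) = Add(204, 6361) = 6565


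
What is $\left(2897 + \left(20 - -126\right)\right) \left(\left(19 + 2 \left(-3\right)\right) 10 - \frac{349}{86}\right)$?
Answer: $\frac{32958733}{86} \approx 3.8324 \cdot 10^{5}$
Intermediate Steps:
$\left(2897 + \left(20 - -126\right)\right) \left(\left(19 + 2 \left(-3\right)\right) 10 - \frac{349}{86}\right) = \left(2897 + \left(20 + 126\right)\right) \left(\left(19 - 6\right) 10 - \frac{349}{86}\right) = \left(2897 + 146\right) \left(13 \cdot 10 - \frac{349}{86}\right) = 3043 \left(130 - \frac{349}{86}\right) = 3043 \cdot \frac{10831}{86} = \frac{32958733}{86}$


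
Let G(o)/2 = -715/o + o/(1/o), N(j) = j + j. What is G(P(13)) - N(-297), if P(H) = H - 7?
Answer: 1283/3 ≈ 427.67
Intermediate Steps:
P(H) = -7 + H
N(j) = 2*j
G(o) = -1430/o + 2*o² (G(o) = 2*(-715/o + o/(1/o)) = 2*(-715/o + o*o) = 2*(-715/o + o²) = 2*(o² - 715/o) = -1430/o + 2*o²)
G(P(13)) - N(-297) = 2*(-715 + (-7 + 13)³)/(-7 + 13) - 2*(-297) = 2*(-715 + 6³)/6 - 1*(-594) = 2*(⅙)*(-715 + 216) + 594 = 2*(⅙)*(-499) + 594 = -499/3 + 594 = 1283/3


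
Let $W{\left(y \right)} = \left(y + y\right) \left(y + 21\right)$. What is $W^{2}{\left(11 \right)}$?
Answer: $495616$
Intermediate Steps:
$W{\left(y \right)} = 2 y \left(21 + y\right)$
$W^{2}{\left(11 \right)} = \left(2 \cdot 11 \left(21 + 11\right)\right)^{2} = \left(2 \cdot 11 \cdot 32\right)^{2} = 704^{2} = 495616$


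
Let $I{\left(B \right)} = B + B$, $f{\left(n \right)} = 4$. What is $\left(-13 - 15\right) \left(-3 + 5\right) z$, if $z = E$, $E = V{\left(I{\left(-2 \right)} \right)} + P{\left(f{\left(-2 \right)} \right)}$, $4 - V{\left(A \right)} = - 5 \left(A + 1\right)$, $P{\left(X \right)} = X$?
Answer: $392$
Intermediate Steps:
$I{\left(B \right)} = 2 B$
$V{\left(A \right)} = 9 + 5 A$ ($V{\left(A \right)} = 4 - - 5 \left(A + 1\right) = 4 - - 5 \left(1 + A\right) = 4 - \left(-5 - 5 A\right) = 4 + \left(5 + 5 A\right) = 9 + 5 A$)
$E = -7$ ($E = \left(9 + 5 \cdot 2 \left(-2\right)\right) + 4 = \left(9 + 5 \left(-4\right)\right) + 4 = \left(9 - 20\right) + 4 = -11 + 4 = -7$)
$z = -7$
$\left(-13 - 15\right) \left(-3 + 5\right) z = \left(-13 - 15\right) \left(-3 + 5\right) \left(-7\right) = \left(-13 - 15\right) 2 \left(-7\right) = \left(-28\right) 2 \left(-7\right) = \left(-56\right) \left(-7\right) = 392$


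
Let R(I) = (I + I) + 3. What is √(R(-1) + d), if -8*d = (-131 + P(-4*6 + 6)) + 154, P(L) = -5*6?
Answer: √30/4 ≈ 1.3693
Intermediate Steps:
P(L) = -30
R(I) = 3 + 2*I (R(I) = 2*I + 3 = 3 + 2*I)
d = 7/8 (d = -((-131 - 30) + 154)/8 = -(-161 + 154)/8 = -⅛*(-7) = 7/8 ≈ 0.87500)
√(R(-1) + d) = √((3 + 2*(-1)) + 7/8) = √((3 - 2) + 7/8) = √(1 + 7/8) = √(15/8) = √30/4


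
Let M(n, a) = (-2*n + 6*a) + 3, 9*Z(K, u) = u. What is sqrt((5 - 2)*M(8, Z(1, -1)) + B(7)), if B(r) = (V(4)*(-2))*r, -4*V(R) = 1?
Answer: 5*I*sqrt(6)/2 ≈ 6.1237*I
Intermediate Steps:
Z(K, u) = u/9
V(R) = -1/4 (V(R) = -1/4*1 = -1/4)
M(n, a) = 3 - 2*n + 6*a
B(r) = r/2 (B(r) = (-1/4*(-2))*r = r/2)
sqrt((5 - 2)*M(8, Z(1, -1)) + B(7)) = sqrt((5 - 2)*(3 - 2*8 + 6*((1/9)*(-1))) + (1/2)*7) = sqrt(3*(3 - 16 + 6*(-1/9)) + 7/2) = sqrt(3*(3 - 16 - 2/3) + 7/2) = sqrt(3*(-41/3) + 7/2) = sqrt(-41 + 7/2) = sqrt(-75/2) = 5*I*sqrt(6)/2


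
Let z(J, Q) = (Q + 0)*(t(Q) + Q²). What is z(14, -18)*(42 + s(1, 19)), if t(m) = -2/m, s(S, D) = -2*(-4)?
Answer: -291700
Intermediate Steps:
s(S, D) = 8
z(J, Q) = Q*(Q² - 2/Q) (z(J, Q) = (Q + 0)*(-2/Q + Q²) = Q*(Q² - 2/Q))
z(14, -18)*(42 + s(1, 19)) = (-2 + (-18)³)*(42 + 8) = (-2 - 5832)*50 = -5834*50 = -291700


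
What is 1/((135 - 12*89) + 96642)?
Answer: 1/95709 ≈ 1.0448e-5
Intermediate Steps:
1/((135 - 12*89) + 96642) = 1/((135 - 1068) + 96642) = 1/(-933 + 96642) = 1/95709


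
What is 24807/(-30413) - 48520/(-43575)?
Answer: 78934747/265049295 ≈ 0.29781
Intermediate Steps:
24807/(-30413) - 48520/(-43575) = 24807*(-1/30413) - 48520*(-1/43575) = -24807/30413 + 9704/8715 = 78934747/265049295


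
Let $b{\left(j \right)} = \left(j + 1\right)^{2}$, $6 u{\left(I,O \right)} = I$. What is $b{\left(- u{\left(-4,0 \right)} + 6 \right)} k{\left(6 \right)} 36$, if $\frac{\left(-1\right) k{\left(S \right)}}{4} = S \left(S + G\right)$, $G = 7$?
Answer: $-660192$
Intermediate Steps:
$u{\left(I,O \right)} = \frac{I}{6}$
$k{\left(S \right)} = - 4 S \left(7 + S\right)$ ($k{\left(S \right)} = - 4 S \left(S + 7\right) = - 4 S \left(7 + S\right)$)
$b{\left(j \right)} = \left(1 + j\right)^{2}$
$b{\left(- u{\left(-4,0 \right)} + 6 \right)} k{\left(6 \right)} 36 = \left(1 + \left(- \frac{-4}{6} + 6\right)\right)^{2} \left(\left(-4\right) 6 \left(7 + 6\right)\right) 36 = \left(1 + \left(\left(-1\right) \left(- \frac{2}{3}\right) + 6\right)\right)^{2} \left(\left(-4\right) 6 \cdot 13\right) 36 = \left(1 + \left(\frac{2}{3} + 6\right)\right)^{2} \left(-312\right) 36 = \left(1 + \frac{20}{3}\right)^{2} \left(-312\right) 36 = \left(\frac{23}{3}\right)^{2} \left(-312\right) 36 = \frac{529}{9} \left(-312\right) 36 = \left(- \frac{55016}{3}\right) 36 = -660192$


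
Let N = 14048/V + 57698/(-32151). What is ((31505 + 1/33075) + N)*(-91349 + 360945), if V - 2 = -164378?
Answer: 327285459987861464536/38535384825 ≈ 8.4931e+9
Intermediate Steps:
V = -164376 (V = 2 - 164378 = -164376)
N = -413992654/220202199 (N = 14048/(-164376) + 57698/(-32151) = 14048*(-1/164376) + 57698*(-1/32151) = -1756/20547 - 57698/32151 = -413992654/220202199 ≈ -1.8801)
((31505 + 1/33075) + N)*(-91349 + 360945) = ((31505 + 1/33075) - 413992654/220202199)*(-91349 + 360945) = ((31505 + 1/33075) - 413992654/220202199)*269596 = (1042027876/33075 - 413992654/220202199)*269596 = (1213984851362266/38535384825)*269596 = 327285459987861464536/38535384825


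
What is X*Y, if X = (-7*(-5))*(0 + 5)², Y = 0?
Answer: 0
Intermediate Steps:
X = 875 (X = 35*5² = 35*25 = 875)
X*Y = 875*0 = 0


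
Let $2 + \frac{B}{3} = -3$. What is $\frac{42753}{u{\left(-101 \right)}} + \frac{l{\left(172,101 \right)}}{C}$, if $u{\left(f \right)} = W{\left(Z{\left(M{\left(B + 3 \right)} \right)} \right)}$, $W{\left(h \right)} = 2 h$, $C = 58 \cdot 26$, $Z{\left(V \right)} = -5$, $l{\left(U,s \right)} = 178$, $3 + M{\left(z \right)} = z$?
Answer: $- \frac{8058718}{1885} \approx -4275.2$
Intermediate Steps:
$B = -15$ ($B = -6 + 3 \left(-3\right) = -6 - 9 = -15$)
$M{\left(z \right)} = -3 + z$
$C = 1508$
$u{\left(f \right)} = -10$ ($u{\left(f \right)} = 2 \left(-5\right) = -10$)
$\frac{42753}{u{\left(-101 \right)}} + \frac{l{\left(172,101 \right)}}{C} = \frac{42753}{-10} + \frac{178}{1508} = 42753 \left(- \frac{1}{10}\right) + 178 \cdot \frac{1}{1508} = - \frac{42753}{10} + \frac{89}{754} = - \frac{8058718}{1885}$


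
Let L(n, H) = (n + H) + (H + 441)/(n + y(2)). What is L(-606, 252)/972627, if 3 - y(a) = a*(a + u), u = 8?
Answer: -10535/28854601 ≈ -0.00036511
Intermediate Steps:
y(a) = 3 - a*(8 + a) (y(a) = 3 - a*(a + 8) = 3 - a*(8 + a))
L(n, H) = H + n + (441 + H)/(-17 + n) (L(n, H) = (n + H) + (H + 441)/(n + (3 - 1*2² - 8*2)) = (H + n) + (441 + H)/(n + (3 - 1*4 - 16)) = (H + n) + (441 + H)/(n + (3 - 4 - 16)) = (H + n) + (441 + H)/(n - 17) = (H + n) + (441 + H)/(-17 + n) = H + n + (441 + H)/(-17 + n))
L(-606, 252)/972627 = ((441 + (-606)² - 17*(-606) - 16*252 + 252*(-606))/(-17 - 606))/972627 = ((441 + 367236 + 10302 - 4032 - 152712)/(-623))*(1/972627) = -1/623*221235*(1/972627) = -31605/89*1/972627 = -10535/28854601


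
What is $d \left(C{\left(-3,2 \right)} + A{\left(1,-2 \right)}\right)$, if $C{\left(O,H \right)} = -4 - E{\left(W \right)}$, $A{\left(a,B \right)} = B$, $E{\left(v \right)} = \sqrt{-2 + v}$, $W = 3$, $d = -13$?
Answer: $91$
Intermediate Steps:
$C{\left(O,H \right)} = -5$ ($C{\left(O,H \right)} = -4 - \sqrt{-2 + 3} = -4 - \sqrt{1} = -4 - 1 = -5$)
$d \left(C{\left(-3,2 \right)} + A{\left(1,-2 \right)}\right) = - 13 \left(-5 - 2\right) = \left(-13\right) \left(-7\right) = 91$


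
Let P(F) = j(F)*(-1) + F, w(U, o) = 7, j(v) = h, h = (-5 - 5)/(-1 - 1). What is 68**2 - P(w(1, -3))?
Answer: 4622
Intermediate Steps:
h = 5 (h = -10/(-2) = -10*(-1/2) = 5)
j(v) = 5
P(F) = -5 + F (P(F) = 5*(-1) + F = -5 + F)
68**2 - P(w(1, -3)) = 68**2 - (-5 + 7) = 4624 - 1*2 = 4624 - 2 = 4622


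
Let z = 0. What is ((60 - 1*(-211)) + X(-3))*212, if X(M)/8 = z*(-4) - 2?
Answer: 54060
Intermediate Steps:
X(M) = -16 (X(M) = 8*(0*(-4) - 2) = 8*(0 - 2) = 8*(-2) = -16)
((60 - 1*(-211)) + X(-3))*212 = ((60 - 1*(-211)) - 16)*212 = ((60 + 211) - 16)*212 = (271 - 16)*212 = 255*212 = 54060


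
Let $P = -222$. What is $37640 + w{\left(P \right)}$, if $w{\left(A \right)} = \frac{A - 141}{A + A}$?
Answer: $\frac{5570841}{148} \approx 37641.0$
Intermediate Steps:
$w{\left(A \right)} = \frac{-141 + A}{2 A}$
$37640 + w{\left(P \right)} = 37640 + \frac{-141 - 222}{2 \left(-222\right)} = 37640 + \frac{1}{2} \left(- \frac{1}{222}\right) \left(-363\right) = 37640 + \frac{121}{148} = \frac{5570841}{148}$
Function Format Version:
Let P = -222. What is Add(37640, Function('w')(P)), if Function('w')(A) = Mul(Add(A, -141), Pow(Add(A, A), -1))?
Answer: Rational(5570841, 148) ≈ 37641.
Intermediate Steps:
Function('w')(A) = Mul(Rational(1, 2), Pow(A, -1), Add(-141, A)) (Function('w')(A) = Mul(Add(-141, A), Pow(Mul(2, A), -1)) = Mul(Add(-141, A), Mul(Rational(1, 2), Pow(A, -1))) = Mul(Rational(1, 2), Pow(A, -1), Add(-141, A)))
Add(37640, Function('w')(P)) = Add(37640, Mul(Rational(1, 2), Pow(-222, -1), Add(-141, -222))) = Add(37640, Mul(Rational(1, 2), Rational(-1, 222), -363)) = Add(37640, Rational(121, 148)) = Rational(5570841, 148)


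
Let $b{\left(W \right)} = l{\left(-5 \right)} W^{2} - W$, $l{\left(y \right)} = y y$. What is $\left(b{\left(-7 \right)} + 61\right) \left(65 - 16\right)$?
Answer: $63357$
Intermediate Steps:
$l{\left(y \right)} = y^{2}$
$b{\left(W \right)} = - W + 25 W^{2}$ ($b{\left(W \right)} = \left(-5\right)^{2} W^{2} - W = 25 W^{2} - W = - W + 25 W^{2}$)
$\left(b{\left(-7 \right)} + 61\right) \left(65 - 16\right) = \left(- 7 \left(-1 + 25 \left(-7\right)\right) + 61\right) \left(65 - 16\right) = \left(- 7 \left(-1 - 175\right) + 61\right) 49 = \left(\left(-7\right) \left(-176\right) + 61\right) 49 = \left(1232 + 61\right) 49 = 1293 \cdot 49 = 63357$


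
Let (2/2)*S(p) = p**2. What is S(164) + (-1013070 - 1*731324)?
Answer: -1717498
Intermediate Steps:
S(p) = p**2
S(164) + (-1013070 - 1*731324) = 164**2 + (-1013070 - 1*731324) = 26896 + (-1013070 - 731324) = 26896 - 1744394 = -1717498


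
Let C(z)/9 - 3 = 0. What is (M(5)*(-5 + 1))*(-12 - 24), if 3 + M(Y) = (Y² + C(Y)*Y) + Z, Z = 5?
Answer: 23328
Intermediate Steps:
C(z) = 27 (C(z) = 27 + 9*0 = 27 + 0 = 27)
M(Y) = 2 + Y² + 27*Y (M(Y) = -3 + ((Y² + 27*Y) + 5) = -3 + (5 + Y² + 27*Y) = 2 + Y² + 27*Y)
(M(5)*(-5 + 1))*(-12 - 24) = ((2 + 5² + 27*5)*(-5 + 1))*(-12 - 24) = ((2 + 25 + 135)*(-4))*(-36) = (162*(-4))*(-36) = -648*(-36) = 23328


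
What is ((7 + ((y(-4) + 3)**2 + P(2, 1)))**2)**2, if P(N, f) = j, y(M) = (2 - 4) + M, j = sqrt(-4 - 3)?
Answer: (16 + I*sqrt(7))**4 ≈ 54833.0 + 42163.0*I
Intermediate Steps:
j = I*sqrt(7) (j = sqrt(-7) = I*sqrt(7) ≈ 2.6458*I)
y(M) = -2 + M
P(N, f) = I*sqrt(7)
((7 + ((y(-4) + 3)**2 + P(2, 1)))**2)**2 = ((7 + (((-2 - 4) + 3)**2 + I*sqrt(7)))**2)**2 = ((7 + ((-6 + 3)**2 + I*sqrt(7)))**2)**2 = ((7 + ((-3)**2 + I*sqrt(7)))**2)**2 = ((7 + (9 + I*sqrt(7)))**2)**2 = ((16 + I*sqrt(7))**2)**2 = (16 + I*sqrt(7))**4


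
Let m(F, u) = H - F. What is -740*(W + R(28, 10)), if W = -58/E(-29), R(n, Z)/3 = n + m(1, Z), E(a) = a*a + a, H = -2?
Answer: -388130/7 ≈ -55447.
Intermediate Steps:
m(F, u) = -2 - F
E(a) = a + a² (E(a) = a² + a = a + a²)
R(n, Z) = -9 + 3*n (R(n, Z) = 3*(n + (-2 - 1*1)) = 3*(n + (-2 - 1)) = 3*(n - 3) = 3*(-3 + n) = -9 + 3*n)
W = -1/14 (W = -58*(-1/(29*(1 - 29))) = -58/((-29*(-28))) = -58/812 = -58*1/812 = -1/14 ≈ -0.071429)
-740*(W + R(28, 10)) = -740*(-1/14 + (-9 + 3*28)) = -740*(-1/14 + (-9 + 84)) = -740*(-1/14 + 75) = -740*1049/14 = -388130/7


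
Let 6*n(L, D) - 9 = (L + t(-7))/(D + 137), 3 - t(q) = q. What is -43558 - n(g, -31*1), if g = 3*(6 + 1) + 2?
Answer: -9234625/212 ≈ -43560.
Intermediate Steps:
t(q) = 3 - q
g = 23 (g = 3*7 + 2 = 21 + 2 = 23)
n(L, D) = 3/2 + (10 + L)/(6*(137 + D)) (n(L, D) = 3/2 + ((L + (3 - 1*(-7)))/(D + 137))/6 = 3/2 + ((L + (3 + 7))/(137 + D))/6 = 3/2 + ((L + 10)/(137 + D))/6 = 3/2 + ((10 + L)/(137 + D))/6 = 3/2 + (10 + L)/(6*(137 + D)))
-43558 - n(g, -31*1) = -43558 - (1243 + 23 + 9*(-31*1))/(6*(137 - 31*1)) = -43558 - (1243 + 23 + 9*(-31))/(6*(137 - 31)) = -43558 - (1243 + 23 - 279)/(6*106) = -43558 - 987/(6*106) = -43558 - 1*329/212 = -43558 - 329/212 = -9234625/212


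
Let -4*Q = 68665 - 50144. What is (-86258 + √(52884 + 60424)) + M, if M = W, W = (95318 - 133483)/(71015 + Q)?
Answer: -22905015722/265539 + 2*√28327 ≈ -85922.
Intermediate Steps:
Q = -18521/4 (Q = -(68665 - 50144)/4 = -¼*18521 = -18521/4 ≈ -4630.3)
W = -152660/265539 (W = (95318 - 133483)/(71015 - 18521/4) = -38165/265539/4 = -38165*4/265539 = -152660/265539 ≈ -0.57491)
M = -152660/265539 ≈ -0.57491
(-86258 + √(52884 + 60424)) + M = (-86258 + √(52884 + 60424)) - 152660/265539 = (-86258 + √113308) - 152660/265539 = (-86258 + 2*√28327) - 152660/265539 = -22905015722/265539 + 2*√28327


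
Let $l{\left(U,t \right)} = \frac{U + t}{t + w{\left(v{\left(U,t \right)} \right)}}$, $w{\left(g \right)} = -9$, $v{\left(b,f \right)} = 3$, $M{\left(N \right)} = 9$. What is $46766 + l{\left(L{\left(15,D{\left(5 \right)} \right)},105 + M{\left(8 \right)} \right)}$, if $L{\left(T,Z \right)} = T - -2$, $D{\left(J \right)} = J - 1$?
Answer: $\frac{4910561}{105} \approx 46767.0$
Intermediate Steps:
$D{\left(J \right)} = -1 + J$ ($D{\left(J \right)} = J - 1 = -1 + J$)
$L{\left(T,Z \right)} = 2 + T$ ($L{\left(T,Z \right)} = T + 2 = 2 + T$)
$l{\left(U,t \right)} = \frac{U + t}{-9 + t}$ ($l{\left(U,t \right)} = \frac{U + t}{t - 9} = \frac{U + t}{-9 + t}$)
$46766 + l{\left(L{\left(15,D{\left(5 \right)} \right)},105 + M{\left(8 \right)} \right)} = 46766 + \frac{\left(2 + 15\right) + \left(105 + 9\right)}{-9 + \left(105 + 9\right)} = 46766 + \frac{17 + 114}{-9 + 114} = 46766 + \frac{1}{105} \cdot 131 = 46766 + \frac{131}{105} = \frac{4910561}{105}$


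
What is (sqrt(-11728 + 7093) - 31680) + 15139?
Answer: -16541 + 3*I*sqrt(515) ≈ -16541.0 + 68.081*I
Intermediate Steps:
(sqrt(-11728 + 7093) - 31680) + 15139 = (sqrt(-4635) - 31680) + 15139 = (3*I*sqrt(515) - 31680) + 15139 = (-31680 + 3*I*sqrt(515)) + 15139 = -16541 + 3*I*sqrt(515)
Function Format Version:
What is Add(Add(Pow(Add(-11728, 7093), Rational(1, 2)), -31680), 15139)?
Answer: Add(-16541, Mul(3, I, Pow(515, Rational(1, 2)))) ≈ Add(-16541., Mul(68.081, I))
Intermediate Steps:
Add(Add(Pow(Add(-11728, 7093), Rational(1, 2)), -31680), 15139) = Add(Add(Pow(-4635, Rational(1, 2)), -31680), 15139) = Add(Add(Mul(3, I, Pow(515, Rational(1, 2))), -31680), 15139) = Add(Add(-31680, Mul(3, I, Pow(515, Rational(1, 2)))), 15139) = Add(-16541, Mul(3, I, Pow(515, Rational(1, 2))))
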